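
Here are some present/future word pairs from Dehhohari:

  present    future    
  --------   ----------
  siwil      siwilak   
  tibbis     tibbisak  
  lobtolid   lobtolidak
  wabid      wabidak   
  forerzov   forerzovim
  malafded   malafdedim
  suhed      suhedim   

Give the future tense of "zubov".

zubovim

"zubov" has last vowel 'o'. The one such stem in the data (forerzov → forerzovim) adds -im, so the same rule applies.
The other pattern: stems whose last vowel is 'i' add -ak.
So zubov → zubovim.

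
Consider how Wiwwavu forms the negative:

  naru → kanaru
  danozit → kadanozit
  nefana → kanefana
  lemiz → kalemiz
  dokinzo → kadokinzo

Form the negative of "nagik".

Every pair shown (naru → kanaru, danozit → kadanozit, nefana → kanefana, …) follows the same rule: add the prefix ka-.
So nagik → kanagik.

kanagik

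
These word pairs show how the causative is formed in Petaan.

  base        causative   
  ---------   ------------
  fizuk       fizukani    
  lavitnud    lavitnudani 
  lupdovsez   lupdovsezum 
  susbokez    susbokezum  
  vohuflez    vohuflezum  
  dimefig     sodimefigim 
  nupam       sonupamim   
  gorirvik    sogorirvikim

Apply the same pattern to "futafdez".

futafdezum

fizuk and gorirvik both end in -k yet inflect differently (fizukani, sogorirvikim), so the final letter is not what conditions the rule; the last vowel is.
"futafdez" has last vowel 'e'. The stems whose last vowel is 'e' (lupdovsez → lupdovsezum, susbokez → susbokezum, vohuflez → vohuflezum) add -um.
The other patterns: stems whose last vowel is 'u' add -ani; stems whose last vowel is 'a' or 'i' add so- … -im around the stem.
So futafdez → futafdezum.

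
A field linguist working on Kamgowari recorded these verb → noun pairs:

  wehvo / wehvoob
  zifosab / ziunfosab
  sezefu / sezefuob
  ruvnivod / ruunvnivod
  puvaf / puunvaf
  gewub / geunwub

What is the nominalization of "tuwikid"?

tuunwikid

wehvo and ruvnivod both have last vowel 'o' yet inflect differently (wehvoob, ruunvnivod), so the last vowel is not what conditions the rule; whether the stem ends in a vowel or a consonant is.
"tuwikid" ends in a consonant. The stems ending in a consonant (ruvnivod → ruunvnivod, zifosab → ziunfosab, puvaf → puunvaf) insert -un- after the first vowel.
The other pattern: stems ending in a vowel add -ob.
So tuwikid → tuunwikid.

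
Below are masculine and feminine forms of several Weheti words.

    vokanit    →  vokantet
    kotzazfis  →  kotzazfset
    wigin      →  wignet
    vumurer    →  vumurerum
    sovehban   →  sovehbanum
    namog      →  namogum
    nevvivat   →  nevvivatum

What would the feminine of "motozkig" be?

wigin and sovehban both end in -n yet inflect differently (wignet, sovehbanum), so the final letter is not what conditions the rule; the last vowel is.
"motozkig" has last vowel 'i'. The stems whose last vowel is 'i' (vokanit → vokantet, kotzazfis → kotzazfset, wigin → wignet) delete the last vowel and add -et.
The other pattern: stems whose last vowel is 'a', 'e' or 'o' add -um.
So motozkig → motozkget.

motozkget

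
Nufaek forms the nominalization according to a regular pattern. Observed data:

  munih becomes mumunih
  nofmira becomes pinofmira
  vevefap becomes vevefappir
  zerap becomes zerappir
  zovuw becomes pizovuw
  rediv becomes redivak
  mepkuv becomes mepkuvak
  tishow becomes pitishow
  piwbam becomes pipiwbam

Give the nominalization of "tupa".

mepkuv and zovuw both have last vowel 'u' yet inflect differently (mepkuvak, pizovuw), so the last vowel is not what conditions the rule; the final letter is.
"tupa" ends in -a. The one such stem in the data (nofmira → pinofmira) adds the prefix pi-, so the same rule applies.
The other patterns: stems ending in -p double the final consonant and add -ir; stems ending in -v add -ak; stems ending in -h or -m repeat the first consonant+vowel as a prefix.
So tupa → pitupa.

pitupa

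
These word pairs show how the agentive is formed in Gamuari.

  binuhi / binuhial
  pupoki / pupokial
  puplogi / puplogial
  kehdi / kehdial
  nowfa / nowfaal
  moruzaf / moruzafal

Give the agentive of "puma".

Every pair shown (binuhi → binuhial, pupoki → pupokial, puplogi → puplogial, …) follows the same rule: add -al.
So puma → pumaal.

pumaal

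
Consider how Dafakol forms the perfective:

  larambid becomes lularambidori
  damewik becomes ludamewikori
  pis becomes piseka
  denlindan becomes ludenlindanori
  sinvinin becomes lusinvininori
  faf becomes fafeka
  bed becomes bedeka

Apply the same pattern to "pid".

pideka

larambid and bed both end in -d yet inflect differently (lularambidori, bedeka), so the final letter is not what conditions the rule; the number of vowels is.
"pid" has 1 vowel. The stems with 1 vowel (bed → bedeka, faf → fafeka, pis → piseka) add -eka.
The other pattern: stems with 3 vowels add lu- … -ori around the stem.
So pid → pideka.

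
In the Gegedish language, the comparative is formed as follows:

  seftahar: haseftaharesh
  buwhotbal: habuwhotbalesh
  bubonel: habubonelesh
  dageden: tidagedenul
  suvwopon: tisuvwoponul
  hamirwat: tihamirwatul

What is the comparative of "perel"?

bubonel and dageden both have last vowel 'e' yet inflect differently (habubonelesh, tidagedenul), so the last vowel is not what conditions the rule; the final letter is.
"perel" ends in -l. The stems ending in -l (buwhotbal → habuwhotbalesh, bubonel → habubonelesh) add ha- … -esh around the stem.
The other pattern: stems ending in -n or -t add ti- … -ul around the stem.
So perel → haperelesh.

haperelesh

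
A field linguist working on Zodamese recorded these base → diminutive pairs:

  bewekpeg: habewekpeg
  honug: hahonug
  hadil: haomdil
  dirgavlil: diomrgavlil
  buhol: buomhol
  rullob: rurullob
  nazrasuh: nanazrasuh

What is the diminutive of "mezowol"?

buhol and rullob both have last vowel 'o' yet inflect differently (buomhol, rurullob), so the last vowel is not what conditions the rule; the final letter is.
"mezowol" ends in -l. The stems ending in -l (hadil → haomdil, dirgavlil → diomrgavlil, buhol → buomhol) insert -om- after the first vowel.
So mezowol → meomzowol.

meomzowol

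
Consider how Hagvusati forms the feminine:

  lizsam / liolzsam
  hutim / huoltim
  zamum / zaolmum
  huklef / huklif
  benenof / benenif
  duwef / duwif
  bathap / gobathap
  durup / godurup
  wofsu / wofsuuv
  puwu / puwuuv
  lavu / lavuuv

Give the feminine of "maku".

makuuv

lizsam and bathap both have last vowel 'a' yet inflect differently (liolzsam, gobathap), so the last vowel is not what conditions the rule; the final letter is.
"maku" ends in -u. The stems ending in -u (wofsu → wofsuuv, puwu → puwuuv, lavu → lavuuv) add -uv.
So maku → makuuv.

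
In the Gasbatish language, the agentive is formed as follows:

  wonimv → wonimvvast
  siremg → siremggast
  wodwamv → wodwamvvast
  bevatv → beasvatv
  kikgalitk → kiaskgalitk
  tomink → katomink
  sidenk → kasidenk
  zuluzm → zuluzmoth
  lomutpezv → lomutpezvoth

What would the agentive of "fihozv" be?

wonimv and bevatv both end in -v yet inflect differently (wonimvvast, beasvatv), so the final letter is not what conditions the rule; the second-to-last letter is.
"fihozv" has second-to-last letter 'z'. The stems whose second-to-last letter is 'z' (zuluzm → zuluzmoth, lomutpezv → lomutpezvoth) add -oth.
The other patterns: stems whose second-to-last letter is 'm' double the final consonant and add -ast; stems whose second-to-last letter is 't' insert -as- after the first vowel; stems whose second-to-last letter is 'n' add the prefix ka-.
So fihozv → fihozvoth.

fihozvoth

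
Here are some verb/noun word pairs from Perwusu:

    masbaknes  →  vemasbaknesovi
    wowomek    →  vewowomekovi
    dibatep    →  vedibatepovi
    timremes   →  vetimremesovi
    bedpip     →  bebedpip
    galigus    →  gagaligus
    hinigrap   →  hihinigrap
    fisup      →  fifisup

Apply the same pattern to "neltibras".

neneltibras

dibatep and bedpip both end in -p yet inflect differently (vedibatepovi, bebedpip), so the final letter is not what conditions the rule; the last vowel is.
"neltibras" has last vowel 'a'. The one such stem in the data (hinigrap → hihinigrap) repeats the first consonant+vowel as a prefix (as do bedpip, galigus), so the same rule applies.
The other pattern: stems whose last vowel is 'e' add ve- … -ovi around the stem.
So neltibras → neneltibras.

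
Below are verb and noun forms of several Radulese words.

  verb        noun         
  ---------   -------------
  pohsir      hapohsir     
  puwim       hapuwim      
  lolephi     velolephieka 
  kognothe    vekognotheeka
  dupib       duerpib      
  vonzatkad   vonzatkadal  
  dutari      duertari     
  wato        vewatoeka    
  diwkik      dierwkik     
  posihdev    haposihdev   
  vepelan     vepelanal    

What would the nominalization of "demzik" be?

deermzik

dutari and lolephi both end in -i yet inflect differently (duertari, velolephieka), so the final letter is not what conditions the rule; the first letter is.
"demzik" begins with d-. The stems beginning with d- (dutari → duertari, diwkik → dierwkik, dupib → duerpib) insert -er- after the first vowel.
So demzik → deermzik.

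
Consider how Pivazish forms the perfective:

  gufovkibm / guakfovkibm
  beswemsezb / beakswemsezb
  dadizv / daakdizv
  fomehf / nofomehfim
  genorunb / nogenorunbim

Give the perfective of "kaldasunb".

nokaldasunbim

"kaldasunb" has second-to-last letter 'n'. The one such stem in the data (genorunb → nogenorunbim) adds no- … -im around the stem, so the same rule applies.
The other pattern: stems whose second-to-last letter is 'b' or 'z' insert -ak- after the first vowel.
So kaldasunb → nokaldasunbim.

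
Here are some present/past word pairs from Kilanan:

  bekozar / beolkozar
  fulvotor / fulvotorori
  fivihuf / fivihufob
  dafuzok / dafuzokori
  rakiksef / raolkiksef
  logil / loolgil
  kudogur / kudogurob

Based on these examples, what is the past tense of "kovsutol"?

kovsutolori

kudogur and fulvotor both end in -r yet inflect differently (kudogurob, fulvotorori), so the final letter is not what conditions the rule; the last vowel is.
"kovsutol" has last vowel 'o'. The stems whose last vowel is 'o' (dafuzok → dafuzokori, fulvotor → fulvotorori) add -ori.
So kovsutol → kovsutolori.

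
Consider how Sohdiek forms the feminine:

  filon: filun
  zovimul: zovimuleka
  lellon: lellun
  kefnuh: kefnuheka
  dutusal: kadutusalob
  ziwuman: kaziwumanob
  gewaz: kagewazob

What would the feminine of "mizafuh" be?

mizafuheka

zovimul and dutusal both end in -l yet inflect differently (zovimuleka, kadutusalob), so the final letter is not what conditions the rule; the last vowel is.
"mizafuh" has last vowel 'u'. The stems whose last vowel is 'u' (zovimul → zovimuleka, kefnuh → kefnuheka) add -eka.
The other patterns: stems whose last vowel is 'o' change the last vowel to 'u'; stems whose last vowel is 'a' add ka- … -ob around the stem.
So mizafuh → mizafuheka.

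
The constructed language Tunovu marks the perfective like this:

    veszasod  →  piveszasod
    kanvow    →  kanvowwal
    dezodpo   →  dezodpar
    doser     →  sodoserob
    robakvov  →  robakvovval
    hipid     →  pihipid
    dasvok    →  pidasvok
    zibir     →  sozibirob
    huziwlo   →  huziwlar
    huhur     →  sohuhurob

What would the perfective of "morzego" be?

morzegar

zibir and hipid both have last vowel 'i' yet inflect differently (sozibirob, pihipid), so the last vowel is not what conditions the rule; the final letter is.
"morzego" ends in -o. The stems ending in -o (dezodpo → dezodpar, huziwlo → huziwlar) drop the final letter and add -ar.
The other patterns: stems ending in -r add so- … -ob around the stem; stems ending in -d or -k add the prefix pi-; stems ending in -v or -w double the final consonant and add -al.
So morzego → morzegar.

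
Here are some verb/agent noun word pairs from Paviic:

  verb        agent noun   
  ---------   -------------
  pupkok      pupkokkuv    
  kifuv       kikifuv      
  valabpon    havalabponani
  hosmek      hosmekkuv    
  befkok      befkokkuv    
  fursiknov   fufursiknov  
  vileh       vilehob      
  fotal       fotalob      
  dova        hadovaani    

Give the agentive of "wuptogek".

"wuptogek" ends in -k. The stems ending in -k (hosmek → hosmekkuv, befkok → befkokkuv, pupkok → pupkokkuv) double the final consonant and add -uv.
So wuptogek → wuptogekkuv.

wuptogekkuv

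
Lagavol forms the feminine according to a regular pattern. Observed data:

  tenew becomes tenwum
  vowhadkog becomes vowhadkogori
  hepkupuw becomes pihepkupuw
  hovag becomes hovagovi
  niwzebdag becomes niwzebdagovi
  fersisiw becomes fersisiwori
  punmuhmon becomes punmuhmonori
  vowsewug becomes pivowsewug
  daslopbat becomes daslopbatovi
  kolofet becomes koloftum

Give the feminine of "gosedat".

gosedatovi

hovag and vowsewug both end in -g yet inflect differently (hovagovi, pivowsewug), so the final letter is not what conditions the rule; the last vowel is.
"gosedat" has last vowel 'a'. The stems whose last vowel is 'a' (daslopbat → daslopbatovi, hovag → hovagovi, niwzebdag → niwzebdagovi) add -ovi.
The other patterns: stems whose last vowel is 'u' add the prefix pi-; stems whose last vowel is 'e' delete the last vowel and add -um; stems whose last vowel is 'i' or 'o' add -ori.
So gosedat → gosedatovi.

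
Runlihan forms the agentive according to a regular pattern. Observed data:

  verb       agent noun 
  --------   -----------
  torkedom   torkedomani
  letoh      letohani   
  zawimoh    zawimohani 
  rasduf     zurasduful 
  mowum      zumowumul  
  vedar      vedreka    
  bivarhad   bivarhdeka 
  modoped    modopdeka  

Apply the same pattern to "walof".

"walof" has last vowel 'o'. The stems whose last vowel is 'o' (torkedom → torkedomani, letoh → letohani, zawimoh → zawimohani) add -ani.
So walof → walofani.

walofani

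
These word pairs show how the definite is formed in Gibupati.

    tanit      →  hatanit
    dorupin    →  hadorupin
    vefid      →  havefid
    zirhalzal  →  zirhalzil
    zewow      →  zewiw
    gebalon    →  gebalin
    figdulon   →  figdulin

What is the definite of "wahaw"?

wahiw

"wahaw" has last vowel 'a'. The one such stem in the data (zirhalzal → zirhalzil) changes the last vowel to 'i' (as do zewow, gebalon), so the same rule applies.
The other pattern: stems whose last vowel is 'i' add the prefix ha-.
So wahaw → wahiw.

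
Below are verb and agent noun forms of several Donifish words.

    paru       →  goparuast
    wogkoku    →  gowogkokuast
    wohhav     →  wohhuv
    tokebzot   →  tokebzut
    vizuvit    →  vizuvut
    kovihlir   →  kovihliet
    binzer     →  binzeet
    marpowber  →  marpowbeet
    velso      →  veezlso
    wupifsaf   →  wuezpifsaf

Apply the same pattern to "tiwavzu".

"tiwavzu" ends in -u. The stems ending in -u (paru → goparuast, wogkoku → gowogkokuast) add go- … -ast around the stem.
The other patterns: stems ending in -t or -v change the last vowel to 'u'; stems ending in -r drop the final letter and add -et; stems ending in -f or -o insert -ez- after the first vowel.
So tiwavzu → gotiwavzuast.

gotiwavzuast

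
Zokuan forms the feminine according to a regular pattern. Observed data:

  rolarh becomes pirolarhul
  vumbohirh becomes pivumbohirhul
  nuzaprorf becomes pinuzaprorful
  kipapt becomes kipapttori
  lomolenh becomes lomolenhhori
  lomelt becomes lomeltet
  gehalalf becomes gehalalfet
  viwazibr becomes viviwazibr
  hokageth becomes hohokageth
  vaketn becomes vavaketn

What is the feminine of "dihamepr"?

"dihamepr" has second-to-last letter 'p'. The one such stem in the data (kipapt → kipapttori) doubles the final consonant and adds -ori (as does lomolenh), so the same rule applies.
The other patterns: stems whose second-to-last letter is 'r' add pi- … -ul around the stem; stems whose second-to-last letter is 'l' add -et; stems whose second-to-last letter is 'b' or 't' repeat the first consonant+vowel as a prefix.
So dihamepr → dihameprrori.

dihameprrori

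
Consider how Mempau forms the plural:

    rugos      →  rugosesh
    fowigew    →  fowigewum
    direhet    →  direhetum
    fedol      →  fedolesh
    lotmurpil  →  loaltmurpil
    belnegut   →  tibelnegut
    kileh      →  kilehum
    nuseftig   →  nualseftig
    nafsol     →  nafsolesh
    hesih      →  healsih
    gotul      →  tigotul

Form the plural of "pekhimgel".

pekhimgelum

hesih and kileh both end in -h yet inflect differently (healsih, kilehum), so the final letter is not what conditions the rule; the last vowel is.
"pekhimgel" has last vowel 'e'. The stems whose last vowel is 'e' (fowigew → fowigewum, direhet → direhetum, kileh → kilehum) add -um.
So pekhimgel → pekhimgelum.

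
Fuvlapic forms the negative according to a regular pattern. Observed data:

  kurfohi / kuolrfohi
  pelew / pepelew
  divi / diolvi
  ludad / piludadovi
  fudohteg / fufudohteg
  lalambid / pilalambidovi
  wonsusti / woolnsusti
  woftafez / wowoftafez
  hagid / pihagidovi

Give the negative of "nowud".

pinowudovi

"nowud" ends in -d. The stems ending in -d (ludad → piludadovi, lalambid → pilalambidovi, hagid → pihagidovi) add pi- … -ovi around the stem.
So nowud → pinowudovi.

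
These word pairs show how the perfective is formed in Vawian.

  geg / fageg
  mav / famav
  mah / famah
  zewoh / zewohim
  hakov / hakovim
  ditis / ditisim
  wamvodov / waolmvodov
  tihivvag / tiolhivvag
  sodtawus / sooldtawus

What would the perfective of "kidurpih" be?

kioldurpih

"kidurpih" has 3 vowels. The stems with 3 vowels (wamvodov → waolmvodov, tihivvag → tiolhivvag, sodtawus → sooldtawus) insert -ol- after the first vowel.
So kidurpih → kioldurpih.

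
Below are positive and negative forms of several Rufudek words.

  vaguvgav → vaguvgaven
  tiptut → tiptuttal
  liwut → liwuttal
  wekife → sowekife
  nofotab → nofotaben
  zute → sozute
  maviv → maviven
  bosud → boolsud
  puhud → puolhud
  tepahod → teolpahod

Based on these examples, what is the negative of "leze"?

soleze

"leze" ends in -e. The stems ending in -e (wekife → sowekife, zute → sozute) add the prefix so-.
So leze → soleze.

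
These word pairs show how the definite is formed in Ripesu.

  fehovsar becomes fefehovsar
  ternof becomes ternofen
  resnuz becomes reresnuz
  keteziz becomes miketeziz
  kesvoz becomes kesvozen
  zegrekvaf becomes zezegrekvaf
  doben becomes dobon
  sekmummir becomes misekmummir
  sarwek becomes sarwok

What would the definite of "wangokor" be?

wangokoren

kesvoz and keteziz both end in -z yet inflect differently (kesvozen, miketeziz), so the final letter is not what conditions the rule; the last vowel is.
"wangokor" has last vowel 'o'. The stems whose last vowel is 'o' (ternof → ternofen, kesvoz → kesvozen) add -en.
The other patterns: stems whose last vowel is 'e' change the last vowel to 'o'; stems whose last vowel is 'i' add the prefix mi-; stems whose last vowel is 'a' or 'u' repeat the first consonant+vowel as a prefix.
So wangokor → wangokoren.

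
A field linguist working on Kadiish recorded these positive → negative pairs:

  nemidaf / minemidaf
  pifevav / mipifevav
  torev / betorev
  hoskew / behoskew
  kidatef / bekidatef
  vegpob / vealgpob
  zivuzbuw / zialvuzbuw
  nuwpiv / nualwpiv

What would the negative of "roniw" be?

roalniw

pifevav and torev both end in -v yet inflect differently (mipifevav, betorev), so the final letter is not what conditions the rule; the last vowel is.
"roniw" has last vowel 'i'. The one such stem in the data (nuwpiv → nualwpiv) inserts -al- after the first vowel (as do vegpob, zivuzbuw), so the same rule applies.
So roniw → roalniw.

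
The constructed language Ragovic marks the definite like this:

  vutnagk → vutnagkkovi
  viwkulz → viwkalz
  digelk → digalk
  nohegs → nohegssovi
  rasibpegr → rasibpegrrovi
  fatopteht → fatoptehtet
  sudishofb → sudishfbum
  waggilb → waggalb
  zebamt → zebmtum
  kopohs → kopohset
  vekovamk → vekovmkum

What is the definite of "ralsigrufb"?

ralsigrfbum

digelk and vutnagk both end in -k yet inflect differently (digalk, vutnagkkovi), so the final letter is not what conditions the rule; the second-to-last letter is.
"ralsigrufb" has second-to-last letter 'f'. The one such stem in the data (sudishofb → sudishfbum) deletes the last vowel and adds -um (as do vekovamk, zebamt), so the same rule applies.
The other patterns: stems whose second-to-last letter is 'l' change the last vowel to 'a'; stems whose second-to-last letter is 'h' add -et; stems whose second-to-last letter is 'g' double the final consonant and add -ovi.
So ralsigrufb → ralsigrfbum.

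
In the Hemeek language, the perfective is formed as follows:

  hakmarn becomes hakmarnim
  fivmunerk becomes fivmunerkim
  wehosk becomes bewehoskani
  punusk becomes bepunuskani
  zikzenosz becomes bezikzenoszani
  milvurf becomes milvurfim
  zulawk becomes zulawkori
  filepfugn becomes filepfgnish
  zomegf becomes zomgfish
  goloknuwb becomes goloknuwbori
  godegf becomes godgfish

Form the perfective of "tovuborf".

godegf and milvurf both end in -f yet inflect differently (godgfish, milvurfim), so the final letter is not what conditions the rule; the second-to-last letter is.
"tovuborf" has second-to-last letter 'r'. The stems whose second-to-last letter is 'r' (milvurf → milvurfim, hakmarn → hakmarnim, fivmunerk → fivmunerkim) add -im.
So tovuborf → tovuborfim.

tovuborfim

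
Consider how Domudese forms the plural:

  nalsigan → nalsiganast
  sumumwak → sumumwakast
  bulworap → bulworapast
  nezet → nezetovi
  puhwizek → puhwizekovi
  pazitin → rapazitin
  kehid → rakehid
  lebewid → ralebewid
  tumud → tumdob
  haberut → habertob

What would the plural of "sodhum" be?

sodhmob

"sodhum" has last vowel 'u'. The stems whose last vowel is 'u' (tumud → tumdob, haberut → habertob) delete the last vowel and add -ob.
The other patterns: stems whose last vowel is 'a' add -ast; stems whose last vowel is 'e' add -ovi; stems whose last vowel is 'i' add the prefix ra-.
So sodhum → sodhmob.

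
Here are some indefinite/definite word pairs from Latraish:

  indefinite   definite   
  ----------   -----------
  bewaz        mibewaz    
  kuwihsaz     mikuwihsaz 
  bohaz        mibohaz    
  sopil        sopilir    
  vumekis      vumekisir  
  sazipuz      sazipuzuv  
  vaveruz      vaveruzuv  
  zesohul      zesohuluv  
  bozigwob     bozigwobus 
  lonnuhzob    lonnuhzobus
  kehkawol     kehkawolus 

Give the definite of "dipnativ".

dipnativir

"dipnativ" has last vowel 'i'. The stems whose last vowel is 'i' (sopil → sopilir, vumekis → vumekisir) add -ir.
So dipnativ → dipnativir.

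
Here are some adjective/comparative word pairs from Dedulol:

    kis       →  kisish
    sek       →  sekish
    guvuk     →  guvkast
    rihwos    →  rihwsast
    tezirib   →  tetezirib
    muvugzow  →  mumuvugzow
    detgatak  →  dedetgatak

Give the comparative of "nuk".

sek and guvuk both end in -k yet inflect differently (sekish, guvkast), so the final letter is not what conditions the rule; the number of vowels is.
"nuk" has 1 vowel. The stems with 1 vowel (kis → kisish, sek → sekish) add -ish.
The other patterns: stems with 2 vowels delete the last vowel and add -ast; stems with 3 vowels repeat the first consonant+vowel as a prefix.
So nuk → nukish.

nukish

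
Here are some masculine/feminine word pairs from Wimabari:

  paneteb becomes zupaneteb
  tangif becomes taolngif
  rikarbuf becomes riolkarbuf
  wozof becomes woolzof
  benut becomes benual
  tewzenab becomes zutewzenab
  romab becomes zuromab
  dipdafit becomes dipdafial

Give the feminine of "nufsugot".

"nufsugot" ends in -t. The stems ending in -t (dipdafit → dipdafial, benut → benual) drop the final letter and add -al.
So nufsugot → nufsugoal.

nufsugoal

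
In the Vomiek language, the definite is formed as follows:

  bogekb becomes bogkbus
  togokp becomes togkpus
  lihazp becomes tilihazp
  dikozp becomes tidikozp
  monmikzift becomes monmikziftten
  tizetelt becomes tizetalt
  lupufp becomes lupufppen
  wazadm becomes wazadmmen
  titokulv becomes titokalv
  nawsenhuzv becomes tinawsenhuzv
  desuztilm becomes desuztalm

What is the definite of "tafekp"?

nawsenhuzv and titokulv both end in -v yet inflect differently (tinawsenhuzv, titokalv), so the final letter is not what conditions the rule; the second-to-last letter is.
"tafekp" has second-to-last letter 'k'. The stems whose second-to-last letter is 'k' (bogekb → bogkbus, togokp → togkpus) delete the last vowel and add -us.
The other patterns: stems whose second-to-last letter is 'z' add the prefix ti-; stems whose second-to-last letter is 'l' change the last vowel to 'a'; stems whose second-to-last letter is 'd' or 'f' double the final consonant and add -en.
So tafekp → tafkpus.

tafkpus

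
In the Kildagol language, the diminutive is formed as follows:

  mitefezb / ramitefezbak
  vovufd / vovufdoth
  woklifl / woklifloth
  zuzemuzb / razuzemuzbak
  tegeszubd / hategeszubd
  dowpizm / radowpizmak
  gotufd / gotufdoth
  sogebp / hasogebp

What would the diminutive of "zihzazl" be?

gotufd and tegeszubd both end in -d yet inflect differently (gotufdoth, hategeszubd), so the final letter is not what conditions the rule; the second-to-last letter is.
"zihzazl" has second-to-last letter 'z'. The stems whose second-to-last letter is 'z' (dowpizm → radowpizmak, zuzemuzb → razuzemuzbak, mitefezb → ramitefezbak) add ra- … -ak around the stem.
The other patterns: stems whose second-to-last letter is 'f' add -oth; stems whose second-to-last letter is 'b' add the prefix ha-.
So zihzazl → razihzazlak.

razihzazlak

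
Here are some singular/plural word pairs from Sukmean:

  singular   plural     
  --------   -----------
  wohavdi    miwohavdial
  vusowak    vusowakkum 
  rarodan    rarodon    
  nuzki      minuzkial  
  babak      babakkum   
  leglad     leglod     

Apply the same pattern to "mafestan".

mafeston

vusowak and leglad both have last vowel 'a' yet inflect differently (vusowakkum, leglod), so the last vowel is not what conditions the rule; the final letter is.
"mafestan" ends in -n. The one such stem in the data (rarodan → rarodon) changes the last vowel to 'o' (as does leglad), so the same rule applies.
The other patterns: stems ending in -i add mi- … -al around the stem; stems ending in -k double the final consonant and add -um.
So mafestan → mafeston.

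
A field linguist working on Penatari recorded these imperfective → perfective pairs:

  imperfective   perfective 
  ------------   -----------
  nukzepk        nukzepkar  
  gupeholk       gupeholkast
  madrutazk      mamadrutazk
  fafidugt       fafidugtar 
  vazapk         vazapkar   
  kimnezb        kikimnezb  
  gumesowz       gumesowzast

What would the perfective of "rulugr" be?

rulugrar

nukzepk and madrutazk both end in -k yet inflect differently (nukzepkar, mamadrutazk), so the final letter is not what conditions the rule; the second-to-last letter is.
"rulugr" has second-to-last letter 'g'. The one such stem in the data (fafidugt → fafidugtar) adds -ar, so the same rule applies.
The other patterns: stems whose second-to-last letter is 'z' repeat the first consonant+vowel as a prefix; stems whose second-to-last letter is 'l' or 'w' add -ast.
So rulugr → rulugrar.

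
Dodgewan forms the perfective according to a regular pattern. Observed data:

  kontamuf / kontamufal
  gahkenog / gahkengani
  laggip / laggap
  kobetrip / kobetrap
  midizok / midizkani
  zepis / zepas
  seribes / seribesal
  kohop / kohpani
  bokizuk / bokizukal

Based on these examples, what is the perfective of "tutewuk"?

tutewukal

laggip and kohop both end in -p yet inflect differently (laggap, kohpani), so the final letter is not what conditions the rule; the last vowel is.
"tutewuk" has last vowel 'u'. The stems whose last vowel is 'u' (kontamuf → kontamufal, bokizuk → bokizukal) add -al.
So tutewuk → tutewukal.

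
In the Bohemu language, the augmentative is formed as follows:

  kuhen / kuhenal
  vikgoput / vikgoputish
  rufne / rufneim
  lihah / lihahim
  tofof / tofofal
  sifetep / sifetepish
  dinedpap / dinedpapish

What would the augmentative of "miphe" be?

sifetep and kuhen both have last vowel 'e' yet inflect differently (sifetepish, kuhenal), so the last vowel is not what conditions the rule; the final letter is.
"miphe" ends in -e. The one such stem in the data (rufne → rufneim) adds -im, so the same rule applies.
So miphe → mipheim.

mipheim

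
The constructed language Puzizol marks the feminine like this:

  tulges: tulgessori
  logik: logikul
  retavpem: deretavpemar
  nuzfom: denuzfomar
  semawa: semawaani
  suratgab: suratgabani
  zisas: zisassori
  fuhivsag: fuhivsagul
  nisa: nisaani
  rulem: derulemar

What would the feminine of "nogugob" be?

nogugobani

tulges and retavpem both have last vowel 'e' yet inflect differently (tulgessori, deretavpemar), so the last vowel is not what conditions the rule; the final letter is.
"nogugob" ends in -b. The one such stem in the data (suratgab → suratgabani) adds -ani, so the same rule applies.
So nogugob → nogugobani.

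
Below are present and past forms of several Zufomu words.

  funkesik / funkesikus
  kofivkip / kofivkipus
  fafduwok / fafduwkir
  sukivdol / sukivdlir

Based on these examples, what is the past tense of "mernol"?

mernlir

"mernol" has last vowel 'o'. The stems whose last vowel is 'o' (fafduwok → fafduwkir, sukivdol → sukivdlir) delete the last vowel and add -ir.
The other pattern: stems whose last vowel is 'i' add -us.
So mernol → mernlir.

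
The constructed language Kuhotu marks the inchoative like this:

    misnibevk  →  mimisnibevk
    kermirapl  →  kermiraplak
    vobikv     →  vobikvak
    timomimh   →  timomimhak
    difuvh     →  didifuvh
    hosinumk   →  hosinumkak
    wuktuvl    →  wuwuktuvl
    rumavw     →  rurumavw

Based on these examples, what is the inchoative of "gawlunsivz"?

wuktuvl and kermirapl both end in -l yet inflect differently (wuwuktuvl, kermiraplak), so the final letter is not what conditions the rule; the second-to-last letter is.
"gawlunsivz" has second-to-last letter 'v'. The stems whose second-to-last letter is 'v' (rumavw → rurumavw, misnibevk → mimisnibevk, difuvh → didifuvh) repeat the first consonant+vowel as a prefix.
So gawlunsivz → gagawlunsivz.

gagawlunsivz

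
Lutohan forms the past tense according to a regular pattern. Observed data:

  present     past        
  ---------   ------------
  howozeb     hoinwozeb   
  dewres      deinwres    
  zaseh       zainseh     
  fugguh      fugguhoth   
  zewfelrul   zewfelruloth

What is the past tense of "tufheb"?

tuinfheb

"tufheb" has last vowel 'e'. The stems whose last vowel is 'e' (howozeb → hoinwozeb, dewres → deinwres, zaseh → zainseh) insert -in- after the first vowel.
The other pattern: stems whose last vowel is 'u' add -oth.
So tufheb → tuinfheb.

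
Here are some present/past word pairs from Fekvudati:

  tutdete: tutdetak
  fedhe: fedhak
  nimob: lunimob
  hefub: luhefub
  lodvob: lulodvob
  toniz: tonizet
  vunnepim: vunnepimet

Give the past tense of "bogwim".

bogwimet

tutdete and toniz both begin with t- yet inflect differently (tutdetak, tonizet), so the first letter is not what conditions the rule; the final letter is.
"bogwim" ends in -m. The one such stem in the data (vunnepim → vunnepimet) adds -et, so the same rule applies.
The other patterns: stems ending in -e drop the final letter and add -ak; stems ending in -b add the prefix lu-.
So bogwim → bogwimet.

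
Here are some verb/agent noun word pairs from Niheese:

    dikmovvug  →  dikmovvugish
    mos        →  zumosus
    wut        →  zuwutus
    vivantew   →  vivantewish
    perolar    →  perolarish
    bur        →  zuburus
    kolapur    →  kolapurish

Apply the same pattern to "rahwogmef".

perolar and bur both end in -r yet inflect differently (perolarish, zuburus), so the final letter is not what conditions the rule; the number of vowels is.
"rahwogmef" has 3 vowels. The stems with 3 vowels (perolar → perolarish, kolapur → kolapurish, dikmovvug → dikmovvugish) add -ish.
So rahwogmef → rahwogmefish.

rahwogmefish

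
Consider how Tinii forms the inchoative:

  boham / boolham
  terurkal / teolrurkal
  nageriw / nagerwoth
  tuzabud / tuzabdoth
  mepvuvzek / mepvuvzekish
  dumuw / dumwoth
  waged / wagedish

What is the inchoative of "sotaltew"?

waged and tuzabud both end in -d yet inflect differently (wagedish, tuzabdoth), so the final letter is not what conditions the rule; the last vowel is.
"sotaltew" has last vowel 'e'. The stems whose last vowel is 'e' (waged → wagedish, mepvuvzek → mepvuvzekish) add -ish.
The other patterns: stems whose last vowel is 'a' insert -ol- after the first vowel; stems whose last vowel is 'i' or 'u' delete the last vowel and add -oth.
So sotaltew → sotaltewish.

sotaltewish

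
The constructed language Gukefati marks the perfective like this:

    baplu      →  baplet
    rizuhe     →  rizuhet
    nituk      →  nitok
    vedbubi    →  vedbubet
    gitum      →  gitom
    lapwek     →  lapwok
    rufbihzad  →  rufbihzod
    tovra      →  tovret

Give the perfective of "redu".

redet

rizuhe and lapwek both have last vowel 'e' yet inflect differently (rizuhet, lapwok), so the last vowel is not what conditions the rule; whether the stem ends in a vowel or a consonant is.
"redu" ends in a vowel. The stems ending in a vowel (tovra → tovret, baplu → baplet, rizuhe → rizuhet) drop the final letter and add -et.
So redu → redet.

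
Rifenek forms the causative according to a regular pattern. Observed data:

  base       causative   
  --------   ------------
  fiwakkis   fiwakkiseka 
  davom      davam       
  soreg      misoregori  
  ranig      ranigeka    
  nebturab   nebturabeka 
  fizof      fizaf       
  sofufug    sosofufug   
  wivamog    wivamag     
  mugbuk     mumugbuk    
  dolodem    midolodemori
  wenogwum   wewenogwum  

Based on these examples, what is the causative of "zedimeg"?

mizedimegori

wenogwum and davom both end in -m yet inflect differently (wewenogwum, davam), so the final letter is not what conditions the rule; the last vowel is.
"zedimeg" has last vowel 'e'. The stems whose last vowel is 'e' (dolodem → midolodemori, soreg → misoregori) add mi- … -ori around the stem.
The other patterns: stems whose last vowel is 'u' repeat the first consonant+vowel as a prefix; stems whose last vowel is 'o' change the last vowel to 'a'; stems whose last vowel is 'a' or 'i' add -eka.
So zedimeg → mizedimegori.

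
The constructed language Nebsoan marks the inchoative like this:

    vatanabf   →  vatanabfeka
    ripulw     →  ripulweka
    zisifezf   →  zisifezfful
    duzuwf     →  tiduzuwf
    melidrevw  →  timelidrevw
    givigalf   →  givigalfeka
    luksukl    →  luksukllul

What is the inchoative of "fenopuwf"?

"fenopuwf" has second-to-last letter 'w'. The one such stem in the data (duzuwf → tiduzuwf) adds the prefix ti-, so the same rule applies.
The other patterns: stems whose second-to-last letter is 'k' or 'z' double the final consonant and add -ul; stems whose second-to-last letter is 'b' or 'l' add -eka.
So fenopuwf → tifenopuwf.

tifenopuwf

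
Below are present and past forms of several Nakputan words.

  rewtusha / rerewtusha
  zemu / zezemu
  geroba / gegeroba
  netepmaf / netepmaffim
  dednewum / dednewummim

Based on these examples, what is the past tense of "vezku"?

vevezku

rewtusha and netepmaf both have last vowel 'a' yet inflect differently (rerewtusha, netepmaffim), so the last vowel is not what conditions the rule; whether the stem ends in a vowel or a consonant is.
"vezku" ends in a vowel. The stems ending in a vowel (rewtusha → rerewtusha, zemu → zezemu, geroba → gegeroba) repeat the first consonant+vowel as a prefix.
So vezku → vevezku.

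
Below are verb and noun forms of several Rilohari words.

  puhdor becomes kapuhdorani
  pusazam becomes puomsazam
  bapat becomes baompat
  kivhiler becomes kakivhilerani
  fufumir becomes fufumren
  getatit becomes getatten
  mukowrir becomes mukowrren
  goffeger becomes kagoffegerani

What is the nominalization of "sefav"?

seomfav

bapat and getatit both end in -t yet inflect differently (baompat, getatten), so the final letter is not what conditions the rule; the last vowel is.
"sefav" has last vowel 'a'. The stems whose last vowel is 'a' (pusazam → puomsazam, bapat → baompat) insert -om- after the first vowel.
The other patterns: stems whose last vowel is 'i' delete the last vowel and add -en; stems whose last vowel is 'e' or 'o' add ka- … -ani around the stem.
So sefav → seomfav.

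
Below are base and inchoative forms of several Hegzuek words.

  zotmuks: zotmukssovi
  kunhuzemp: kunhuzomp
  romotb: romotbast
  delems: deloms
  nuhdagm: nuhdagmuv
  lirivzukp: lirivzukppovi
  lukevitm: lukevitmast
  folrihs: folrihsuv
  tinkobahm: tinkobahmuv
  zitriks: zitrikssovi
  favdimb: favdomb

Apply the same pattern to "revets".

zitriks and delems both end in -s yet inflect differently (zitrikssovi, deloms), so the final letter is not what conditions the rule; the second-to-last letter is.
"revets" has second-to-last letter 't'. The stems whose second-to-last letter is 't' (lukevitm → lukevitmast, romotb → romotbast) add -ast.
So revets → revetsast.

revetsast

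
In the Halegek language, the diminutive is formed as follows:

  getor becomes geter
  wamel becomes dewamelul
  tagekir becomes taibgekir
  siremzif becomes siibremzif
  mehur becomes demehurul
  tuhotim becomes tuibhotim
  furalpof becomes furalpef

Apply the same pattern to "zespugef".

dezespugeful

getor and tagekir both end in -r yet inflect differently (geter, taibgekir), so the final letter is not what conditions the rule; the last vowel is.
"zespugef" has last vowel 'e'. The one such stem in the data (wamel → dewamelul) adds de- … -ul around the stem, so the same rule applies.
The other patterns: stems whose last vowel is 'o' change the last vowel to 'e'; stems whose last vowel is 'i' insert -ib- after the first vowel.
So zespugef → dezespugeful.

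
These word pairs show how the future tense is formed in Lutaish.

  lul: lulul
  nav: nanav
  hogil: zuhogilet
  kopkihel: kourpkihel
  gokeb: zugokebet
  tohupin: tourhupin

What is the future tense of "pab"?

papab

"pab" has 1 vowel. The stems with 1 vowel (nav → nanav, lul → lulul) repeat the first consonant+vowel as a prefix.
So pab → papab.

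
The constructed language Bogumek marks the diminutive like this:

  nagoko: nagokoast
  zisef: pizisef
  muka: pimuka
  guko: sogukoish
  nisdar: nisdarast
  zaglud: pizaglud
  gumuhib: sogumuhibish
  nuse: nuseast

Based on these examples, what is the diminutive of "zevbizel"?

pizevbizel

guko and nagoko both end in -o yet inflect differently (sogukoish, nagokoast), so the final letter is not what conditions the rule; the first letter is.
"zevbizel" begins with z-. The stems beginning with z- (zisef → pizisef, zaglud → pizaglud) add the prefix pi-.
The other patterns: stems beginning with g- add so- … -ish around the stem; stems beginning with n- add -ast.
So zevbizel → pizevbizel.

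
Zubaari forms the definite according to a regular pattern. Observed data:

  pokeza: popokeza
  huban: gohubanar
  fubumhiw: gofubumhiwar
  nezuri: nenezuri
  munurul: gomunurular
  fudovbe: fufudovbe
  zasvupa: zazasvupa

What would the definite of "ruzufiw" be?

goruzufiwar

pokeza and huban both have last vowel 'a' yet inflect differently (popokeza, gohubanar), so the last vowel is not what conditions the rule; whether the stem ends in a vowel or a consonant is.
"ruzufiw" ends in a consonant. The stems ending in a consonant (munurul → gomunurular, huban → gohubanar, fubumhiw → gofubumhiwar) add go- … -ar around the stem.
The other pattern: stems ending in a vowel repeat the first consonant+vowel as a prefix.
So ruzufiw → goruzufiwar.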